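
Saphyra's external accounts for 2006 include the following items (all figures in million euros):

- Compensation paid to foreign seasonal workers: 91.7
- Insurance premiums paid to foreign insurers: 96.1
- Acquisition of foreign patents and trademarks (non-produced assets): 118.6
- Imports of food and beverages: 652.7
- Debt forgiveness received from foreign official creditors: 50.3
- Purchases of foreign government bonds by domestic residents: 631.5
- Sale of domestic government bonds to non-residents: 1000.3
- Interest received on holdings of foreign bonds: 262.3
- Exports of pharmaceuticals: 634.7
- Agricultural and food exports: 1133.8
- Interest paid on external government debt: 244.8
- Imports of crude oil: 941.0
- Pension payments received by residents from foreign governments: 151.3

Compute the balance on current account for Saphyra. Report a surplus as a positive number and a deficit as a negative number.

155.8

Goods: -941.0 + 1133.8 + 634.7 - 652.7 = 174.8
Services: -96.1
Primary income: 262.3 - 244.8 - 91.7 = -74.2
Secondary income: 151.3
Current account = 174.8 + (-96.1) + (-74.2) + 151.3 = 155.8
(Excluded from the current account — capital account: acquisition of foreign patents and trademarks (non-produced assets) 118.6, debt forgiveness received from foreign official creditors 50.3; financial account: purchases of foreign government bonds by domestic residents 631.5, sale of domestic government bonds to non-residents 1000.3.)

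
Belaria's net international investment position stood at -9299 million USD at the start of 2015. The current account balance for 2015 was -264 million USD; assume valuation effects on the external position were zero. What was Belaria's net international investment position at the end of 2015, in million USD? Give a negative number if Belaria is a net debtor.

With no valuation effects, change in NIIP = current account = -264
End-of-year NIIP = -9299 + (-264) = -9563

-9563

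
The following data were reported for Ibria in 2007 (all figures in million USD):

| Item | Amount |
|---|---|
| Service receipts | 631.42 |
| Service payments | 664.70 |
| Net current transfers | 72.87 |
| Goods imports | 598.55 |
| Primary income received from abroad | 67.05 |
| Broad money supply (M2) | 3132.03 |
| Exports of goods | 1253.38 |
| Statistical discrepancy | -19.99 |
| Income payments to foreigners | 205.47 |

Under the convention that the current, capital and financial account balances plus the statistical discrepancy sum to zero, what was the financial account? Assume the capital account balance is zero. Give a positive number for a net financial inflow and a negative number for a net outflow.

Goods balance = 1253.38 - 598.55 = 654.83
Services balance = 631.42 - 664.70 = -33.28
Trade balance (goods + services) = 654.83 + (-33.28) = 621.55
Net primary income = 67.05 - 205.47 = -138.42
Net secondary income = 72.87
Current account = 621.55 + (-138.42) + 72.87 = 556.00
Financial account = -(556.00 + (-19.99)) = -536.01

-536.01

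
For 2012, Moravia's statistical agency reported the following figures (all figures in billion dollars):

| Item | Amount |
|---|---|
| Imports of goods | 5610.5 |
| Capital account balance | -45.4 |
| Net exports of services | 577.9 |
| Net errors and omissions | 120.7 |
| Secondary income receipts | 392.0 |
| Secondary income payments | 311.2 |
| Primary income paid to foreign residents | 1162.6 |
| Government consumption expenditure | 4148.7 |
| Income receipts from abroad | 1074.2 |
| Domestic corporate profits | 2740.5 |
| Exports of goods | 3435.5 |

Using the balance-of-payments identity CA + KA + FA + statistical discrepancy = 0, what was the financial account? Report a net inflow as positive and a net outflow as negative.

Goods balance = 3435.5 - 5610.5 = -2175.0
Services balance = 577.9
Trade balance (goods + services) = -2175.0 + 577.9 = -1597.1
Net primary income = 1074.2 - 1162.6 = -88.4
Net secondary income = 392.0 - 311.2 = 80.8
Current account = -1597.1 + (-88.4) + 80.8 = -1604.7
Financial account = -(-1604.7 + (-45.4) + 120.7) = 1529.4

1529.4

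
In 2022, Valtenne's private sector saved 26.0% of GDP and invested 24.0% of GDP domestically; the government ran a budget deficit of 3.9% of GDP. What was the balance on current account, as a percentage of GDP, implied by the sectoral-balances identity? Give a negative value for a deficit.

-1.9

By the sectoral-balances identity, CA = (S_private - I) + (T - G).
Private balance = 26.0 - 24.0 = 2.0
Government balance (T - G) = -3.9
CA = 2.0 + (-3.9) = -1.9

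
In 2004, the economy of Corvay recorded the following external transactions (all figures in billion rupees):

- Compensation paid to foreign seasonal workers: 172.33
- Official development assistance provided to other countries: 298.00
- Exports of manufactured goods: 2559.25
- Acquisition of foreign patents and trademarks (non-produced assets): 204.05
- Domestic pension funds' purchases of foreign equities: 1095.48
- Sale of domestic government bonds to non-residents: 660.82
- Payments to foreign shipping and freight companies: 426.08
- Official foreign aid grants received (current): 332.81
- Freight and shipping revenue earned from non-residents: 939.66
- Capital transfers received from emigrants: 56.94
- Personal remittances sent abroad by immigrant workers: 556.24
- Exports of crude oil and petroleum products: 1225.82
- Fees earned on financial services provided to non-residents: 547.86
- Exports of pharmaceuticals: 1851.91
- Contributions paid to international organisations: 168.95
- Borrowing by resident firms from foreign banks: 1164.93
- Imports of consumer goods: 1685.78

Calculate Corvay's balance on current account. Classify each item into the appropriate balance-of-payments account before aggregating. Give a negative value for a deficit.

Goods: 1225.82 + 1851.91 + 2559.25 - 1685.78 = 3951.20
Services: -426.08 + 547.86 + 939.66 = 1061.44
Primary income: -172.33
Secondary income: -168.95 + 332.81 - 556.24 - 298.00 = -690.38
Current account = 3951.20 + 1061.44 + (-172.33) + (-690.38) = 4149.93
(Excluded from the current account — capital account: acquisition of foreign patents and trademarks (non-produced assets) 204.05, capital transfers received from emigrants 56.94; financial account: domestic pension funds' purchases of foreign equities 1095.48, sale of domestic government bonds to non-residents 660.82, borrowing by resident firms from foreign banks 1164.93.)

4149.93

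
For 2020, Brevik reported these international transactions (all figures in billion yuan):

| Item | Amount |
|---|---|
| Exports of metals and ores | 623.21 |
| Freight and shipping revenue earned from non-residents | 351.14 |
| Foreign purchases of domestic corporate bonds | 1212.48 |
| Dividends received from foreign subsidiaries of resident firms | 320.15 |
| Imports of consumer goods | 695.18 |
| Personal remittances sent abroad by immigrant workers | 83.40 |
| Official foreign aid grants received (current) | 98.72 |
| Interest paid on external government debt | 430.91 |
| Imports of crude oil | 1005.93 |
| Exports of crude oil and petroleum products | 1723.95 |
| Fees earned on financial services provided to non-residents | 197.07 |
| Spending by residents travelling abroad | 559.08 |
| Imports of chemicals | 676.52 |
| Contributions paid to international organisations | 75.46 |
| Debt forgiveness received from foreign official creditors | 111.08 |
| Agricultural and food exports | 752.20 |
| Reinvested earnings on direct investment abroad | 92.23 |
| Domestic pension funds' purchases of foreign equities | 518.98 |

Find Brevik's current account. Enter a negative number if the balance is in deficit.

Goods: 752.20 + 1723.95 - 1005.93 - 676.52 - 695.18 + 623.21 = 721.73
Services: 351.14 - 559.08 + 197.07 = -10.87
Primary income: -430.91 + 320.15 + 92.23 = -18.53
Secondary income: 98.72 - 75.46 - 83.40 = -60.14
Current account = 721.73 + (-10.87) + (-18.53) + (-60.14) = 632.19
(Excluded from the current account — financial account: foreign purchases of domestic corporate bonds 1212.48, domestic pension funds' purchases of foreign equities 518.98; capital account: debt forgiveness received from foreign official creditors 111.08.)

632.19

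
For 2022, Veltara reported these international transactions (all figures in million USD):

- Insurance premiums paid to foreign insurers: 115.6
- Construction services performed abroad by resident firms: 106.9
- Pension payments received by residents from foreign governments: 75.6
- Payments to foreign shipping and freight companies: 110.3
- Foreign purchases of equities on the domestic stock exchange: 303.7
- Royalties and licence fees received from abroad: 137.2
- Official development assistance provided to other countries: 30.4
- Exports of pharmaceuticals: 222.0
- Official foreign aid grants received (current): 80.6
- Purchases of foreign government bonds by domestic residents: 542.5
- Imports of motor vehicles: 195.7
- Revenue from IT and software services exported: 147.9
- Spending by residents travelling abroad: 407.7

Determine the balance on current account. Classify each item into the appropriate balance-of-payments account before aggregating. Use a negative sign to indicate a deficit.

-89.5

Goods: 222.0 - 195.7 = 26.3
Services: 137.2 - 110.3 + 147.9 - 407.7 + 106.9 - 115.6 = -241.6
Secondary income: 80.6 + 75.6 - 30.4 = 125.8
Current account = 26.3 + (-241.6) + 125.8 = -89.5
(Excluded from the current account — financial account: foreign purchases of equities on the domestic stock exchange 303.7, purchases of foreign government bonds by domestic residents 542.5.)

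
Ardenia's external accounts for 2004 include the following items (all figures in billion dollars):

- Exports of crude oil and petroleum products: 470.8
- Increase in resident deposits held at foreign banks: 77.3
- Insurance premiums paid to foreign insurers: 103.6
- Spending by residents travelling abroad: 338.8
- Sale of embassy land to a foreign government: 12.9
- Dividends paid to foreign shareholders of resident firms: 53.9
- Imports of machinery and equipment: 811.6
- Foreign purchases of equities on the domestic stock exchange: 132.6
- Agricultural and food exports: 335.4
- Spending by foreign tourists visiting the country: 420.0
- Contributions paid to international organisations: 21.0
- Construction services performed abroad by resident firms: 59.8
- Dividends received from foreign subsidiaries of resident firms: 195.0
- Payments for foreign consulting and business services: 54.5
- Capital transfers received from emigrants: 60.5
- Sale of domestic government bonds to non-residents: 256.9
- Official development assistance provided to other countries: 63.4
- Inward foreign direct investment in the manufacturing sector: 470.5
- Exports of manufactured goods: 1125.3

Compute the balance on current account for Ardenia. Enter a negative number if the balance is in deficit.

Goods: -811.6 + 470.8 + 1125.3 + 335.4 = 1119.9
Services: 59.8 - 338.8 - 103.6 + 420.0 - 54.5 = -17.1
Primary income: 195.0 - 53.9 = 141.1
Secondary income: -21.0 - 63.4 = -84.4
Current account = 1119.9 + (-17.1) + 141.1 + (-84.4) = 1159.5
(Excluded from the current account — financial account: increase in resident deposits held at foreign banks 77.3, foreign purchases of equities on the domestic stock exchange 132.6, sale of domestic government bonds to non-residents 256.9, inward foreign direct investment in the manufacturing sector 470.5; capital account: sale of embassy land to a foreign government 12.9, capital transfers received from emigrants 60.5.)

1159.5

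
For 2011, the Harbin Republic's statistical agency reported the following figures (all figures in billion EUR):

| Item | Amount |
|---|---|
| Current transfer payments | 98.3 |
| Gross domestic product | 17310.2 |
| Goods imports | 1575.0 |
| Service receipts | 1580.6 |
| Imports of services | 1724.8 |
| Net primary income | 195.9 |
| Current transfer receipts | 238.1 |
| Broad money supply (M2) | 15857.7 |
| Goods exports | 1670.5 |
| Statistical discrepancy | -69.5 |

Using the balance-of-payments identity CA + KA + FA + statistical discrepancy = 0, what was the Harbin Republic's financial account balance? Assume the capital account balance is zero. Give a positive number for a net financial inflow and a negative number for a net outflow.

-217.5

Goods balance = 1670.5 - 1575.0 = 95.5
Services balance = 1580.6 - 1724.8 = -144.2
Trade balance (goods + services) = 95.5 + (-144.2) = -48.7
Net primary income = 195.9
Net secondary income = 238.1 - 98.3 = 139.8
Current account = -48.7 + 195.9 + 139.8 = 287.0
Financial account = -(287.0 + (-69.5)) = -217.5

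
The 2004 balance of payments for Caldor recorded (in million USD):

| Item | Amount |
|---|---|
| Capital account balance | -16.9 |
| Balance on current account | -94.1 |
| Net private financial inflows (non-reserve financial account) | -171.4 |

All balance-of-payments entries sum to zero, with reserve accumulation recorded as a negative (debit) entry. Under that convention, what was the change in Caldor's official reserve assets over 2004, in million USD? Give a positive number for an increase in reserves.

Official reserve transactions balance = -((-94.1) + (-16.9) + (-171.4)) = 282.4
An accumulation of reserves is recorded as a debit (negative entry), so the change in the stock of reserves is the negative of that balance.
Change in official reserves = -(282.4) = -282.4

-282.4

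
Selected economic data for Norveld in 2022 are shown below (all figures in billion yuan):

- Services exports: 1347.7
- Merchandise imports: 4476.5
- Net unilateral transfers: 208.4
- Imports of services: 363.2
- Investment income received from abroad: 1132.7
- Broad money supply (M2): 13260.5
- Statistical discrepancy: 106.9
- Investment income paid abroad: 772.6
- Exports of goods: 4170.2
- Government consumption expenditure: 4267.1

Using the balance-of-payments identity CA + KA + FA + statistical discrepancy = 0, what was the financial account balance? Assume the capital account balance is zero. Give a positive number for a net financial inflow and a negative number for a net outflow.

-1353.6

Goods balance = 4170.2 - 4476.5 = -306.3
Services balance = 1347.7 - 363.2 = 984.5
Trade balance (goods + services) = -306.3 + 984.5 = 678.2
Net primary income = 1132.7 - 772.6 = 360.1
Net secondary income = 208.4
Current account = 678.2 + 360.1 + 208.4 = 1246.7
Financial account = -(1246.7 + 106.9) = -1353.6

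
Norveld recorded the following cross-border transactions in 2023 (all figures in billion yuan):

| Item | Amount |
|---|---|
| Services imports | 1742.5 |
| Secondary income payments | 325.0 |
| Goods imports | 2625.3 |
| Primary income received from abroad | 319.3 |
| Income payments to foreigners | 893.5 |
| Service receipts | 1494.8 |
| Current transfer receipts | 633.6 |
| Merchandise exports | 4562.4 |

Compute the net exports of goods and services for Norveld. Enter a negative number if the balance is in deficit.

Goods balance = 4562.4 - 2625.3 = 1937.1
Services balance = 1494.8 - 1742.5 = -247.7
Trade balance (goods + services) = 1937.1 + (-247.7) = 1689.4

1689.4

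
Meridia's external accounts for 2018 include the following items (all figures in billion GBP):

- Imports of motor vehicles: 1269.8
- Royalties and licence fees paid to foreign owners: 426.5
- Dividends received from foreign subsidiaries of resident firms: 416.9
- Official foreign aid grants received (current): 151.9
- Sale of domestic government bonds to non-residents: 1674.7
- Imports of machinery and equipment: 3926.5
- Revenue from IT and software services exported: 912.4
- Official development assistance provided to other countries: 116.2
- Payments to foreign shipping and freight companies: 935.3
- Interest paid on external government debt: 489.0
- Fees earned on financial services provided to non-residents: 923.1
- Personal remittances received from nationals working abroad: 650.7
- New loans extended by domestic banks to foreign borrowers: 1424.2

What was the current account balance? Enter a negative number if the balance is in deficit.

-4108.3

Goods: -3926.5 - 1269.8 = -5196.3
Services: -935.3 + 912.4 - 426.5 + 923.1 = 473.7
Primary income: -489.0 + 416.9 = -72.1
Secondary income: 151.9 + 650.7 - 116.2 = 686.4
Current account = (-5196.3) + 473.7 + (-72.1) + 686.4 = -4108.3
(Excluded from the current account — financial account: sale of domestic government bonds to non-residents 1674.7, new loans extended by domestic banks to foreign borrowers 1424.2.)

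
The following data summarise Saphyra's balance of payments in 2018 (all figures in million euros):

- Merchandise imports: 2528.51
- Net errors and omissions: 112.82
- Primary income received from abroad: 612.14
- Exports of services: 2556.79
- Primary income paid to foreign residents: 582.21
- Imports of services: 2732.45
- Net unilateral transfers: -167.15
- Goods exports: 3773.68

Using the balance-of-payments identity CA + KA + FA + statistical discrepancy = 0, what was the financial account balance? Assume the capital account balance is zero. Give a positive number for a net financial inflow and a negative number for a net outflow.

Goods balance = 3773.68 - 2528.51 = 1245.17
Services balance = 2556.79 - 2732.45 = -175.66
Trade balance (goods + services) = 1245.17 + (-175.66) = 1069.51
Net primary income = 612.14 - 582.21 = 29.93
Net secondary income = -167.15
Current account = 1069.51 + 29.93 + (-167.15) = 932.29
Financial account = -(932.29 + 112.82) = -1045.11

-1045.11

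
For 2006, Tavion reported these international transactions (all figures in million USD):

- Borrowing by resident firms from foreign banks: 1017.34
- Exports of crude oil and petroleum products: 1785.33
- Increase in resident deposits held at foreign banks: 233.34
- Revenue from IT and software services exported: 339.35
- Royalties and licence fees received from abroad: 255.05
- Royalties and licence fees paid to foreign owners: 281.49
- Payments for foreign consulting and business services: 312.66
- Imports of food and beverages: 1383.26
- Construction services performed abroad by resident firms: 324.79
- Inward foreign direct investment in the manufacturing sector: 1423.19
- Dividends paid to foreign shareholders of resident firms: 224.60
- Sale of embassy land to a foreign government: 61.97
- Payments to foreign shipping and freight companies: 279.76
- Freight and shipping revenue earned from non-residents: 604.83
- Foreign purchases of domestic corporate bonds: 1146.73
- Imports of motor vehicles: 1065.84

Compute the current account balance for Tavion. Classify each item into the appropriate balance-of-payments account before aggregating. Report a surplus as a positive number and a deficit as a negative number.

-238.26

Goods: 1785.33 - 1065.84 - 1383.26 = -663.77
Services: 324.79 - 279.76 + 604.83 + 339.35 - 312.66 - 281.49 + 255.05 = 650.11
Primary income: -224.60
Current account = (-663.77) + 650.11 + (-224.60) = -238.26
(Excluded from the current account — financial account: borrowing by resident firms from foreign banks 1017.34, increase in resident deposits held at foreign banks 233.34, inward foreign direct investment in the manufacturing sector 1423.19, foreign purchases of domestic corporate bonds 1146.73; capital account: sale of embassy land to a foreign government 61.97.)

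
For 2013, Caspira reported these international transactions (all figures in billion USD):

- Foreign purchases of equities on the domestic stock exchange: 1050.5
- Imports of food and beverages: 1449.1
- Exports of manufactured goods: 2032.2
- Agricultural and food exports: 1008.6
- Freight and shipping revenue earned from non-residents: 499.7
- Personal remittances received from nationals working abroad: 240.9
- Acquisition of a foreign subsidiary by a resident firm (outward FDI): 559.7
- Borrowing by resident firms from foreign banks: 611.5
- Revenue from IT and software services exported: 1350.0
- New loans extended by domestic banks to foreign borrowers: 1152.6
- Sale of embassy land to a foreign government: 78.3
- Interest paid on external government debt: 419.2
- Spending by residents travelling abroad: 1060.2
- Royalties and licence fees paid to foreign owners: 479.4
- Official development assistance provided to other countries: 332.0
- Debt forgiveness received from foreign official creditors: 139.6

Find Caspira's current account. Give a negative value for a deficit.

Goods: -1449.1 + 1008.6 + 2032.2 = 1591.7
Services: -479.4 + 499.7 - 1060.2 + 1350.0 = 310.1
Primary income: -419.2
Secondary income: -332.0 + 240.9 = -91.1
Current account = 1591.7 + 310.1 + (-419.2) + (-91.1) = 1391.5
(Excluded from the current account — financial account: foreign purchases of equities on the domestic stock exchange 1050.5, acquisition of a foreign subsidiary by a resident firm (outward FDI) 559.7, borrowing by resident firms from foreign banks 611.5, new loans extended by domestic banks to foreign borrowers 1152.6; capital account: sale of embassy land to a foreign government 78.3, debt forgiveness received from foreign official creditors 139.6.)

1391.5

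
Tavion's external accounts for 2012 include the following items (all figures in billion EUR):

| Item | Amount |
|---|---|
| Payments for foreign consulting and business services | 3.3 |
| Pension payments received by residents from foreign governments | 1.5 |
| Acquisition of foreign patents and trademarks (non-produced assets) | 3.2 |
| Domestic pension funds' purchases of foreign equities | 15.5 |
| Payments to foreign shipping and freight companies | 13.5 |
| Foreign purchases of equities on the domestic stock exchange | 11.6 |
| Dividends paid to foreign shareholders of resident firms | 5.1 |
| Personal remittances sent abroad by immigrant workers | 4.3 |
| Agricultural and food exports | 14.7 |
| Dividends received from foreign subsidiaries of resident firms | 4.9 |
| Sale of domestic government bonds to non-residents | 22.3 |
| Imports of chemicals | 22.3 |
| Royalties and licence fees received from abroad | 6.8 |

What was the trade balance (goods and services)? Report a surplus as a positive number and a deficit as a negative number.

Goods: 14.7 - 22.3 = -7.6
Services: 6.8 - 13.5 - 3.3 = -10.0
Trade balance = -7.6 + (-10.0) = -17.6
(Excluded from the trade balance — secondary income: pension payments received by residents from foreign governments 1.5, personal remittances sent abroad by immigrant workers 4.3; capital account: acquisition of foreign patents and trademarks (non-produced assets) 3.2; financial account: domestic pension funds' purchases of foreign equities 15.5, foreign purchases of equities on the domestic stock exchange 11.6, sale of domestic government bonds to non-residents 22.3; primary income: dividends paid to foreign shareholders of resident firms 5.1, dividends received from foreign subsidiaries of resident firms 4.9.)

-17.6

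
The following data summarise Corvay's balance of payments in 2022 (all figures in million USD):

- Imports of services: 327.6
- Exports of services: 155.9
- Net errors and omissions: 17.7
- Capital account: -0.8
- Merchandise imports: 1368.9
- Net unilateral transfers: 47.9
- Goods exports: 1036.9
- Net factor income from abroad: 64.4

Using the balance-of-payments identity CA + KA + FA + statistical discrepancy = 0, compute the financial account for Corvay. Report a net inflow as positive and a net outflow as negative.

374.5

Goods balance = 1036.9 - 1368.9 = -332.0
Services balance = 155.9 - 327.6 = -171.7
Trade balance (goods + services) = -332.0 + (-171.7) = -503.7
Net primary income = 64.4
Net secondary income = 47.9
Current account = -503.7 + 64.4 + 47.9 = -391.4
Financial account = -(-391.4 + (-0.8) + 17.7) = 374.5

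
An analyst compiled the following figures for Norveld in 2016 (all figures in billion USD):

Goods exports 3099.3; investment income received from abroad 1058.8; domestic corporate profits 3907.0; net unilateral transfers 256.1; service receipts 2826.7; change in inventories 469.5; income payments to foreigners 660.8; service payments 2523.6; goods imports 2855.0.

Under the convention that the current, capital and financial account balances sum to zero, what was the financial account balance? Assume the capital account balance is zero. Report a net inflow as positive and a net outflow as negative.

Goods balance = 3099.3 - 2855.0 = 244.3
Services balance = 2826.7 - 2523.6 = 303.1
Trade balance (goods + services) = 244.3 + 303.1 = 547.4
Net primary income = 1058.8 - 660.8 = 398.0
Net secondary income = 256.1
Current account = 547.4 + 398.0 + 256.1 = 1201.5
Financial account = -(1201.5) = -1201.5

-1201.5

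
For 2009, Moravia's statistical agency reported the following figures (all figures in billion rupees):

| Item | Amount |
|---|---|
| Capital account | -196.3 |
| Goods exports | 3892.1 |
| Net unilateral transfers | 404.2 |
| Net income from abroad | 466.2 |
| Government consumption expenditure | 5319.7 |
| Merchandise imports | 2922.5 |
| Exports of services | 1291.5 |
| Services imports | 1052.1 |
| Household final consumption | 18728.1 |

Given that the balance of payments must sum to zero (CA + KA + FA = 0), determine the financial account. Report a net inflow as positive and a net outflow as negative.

-1883.1

Goods balance = 3892.1 - 2922.5 = 969.6
Services balance = 1291.5 - 1052.1 = 239.4
Trade balance (goods + services) = 969.6 + 239.4 = 1209.0
Net primary income = 466.2
Net secondary income = 404.2
Current account = 1209.0 + 466.2 + 404.2 = 2079.4
Financial account = -(2079.4 + (-196.3)) = -1883.1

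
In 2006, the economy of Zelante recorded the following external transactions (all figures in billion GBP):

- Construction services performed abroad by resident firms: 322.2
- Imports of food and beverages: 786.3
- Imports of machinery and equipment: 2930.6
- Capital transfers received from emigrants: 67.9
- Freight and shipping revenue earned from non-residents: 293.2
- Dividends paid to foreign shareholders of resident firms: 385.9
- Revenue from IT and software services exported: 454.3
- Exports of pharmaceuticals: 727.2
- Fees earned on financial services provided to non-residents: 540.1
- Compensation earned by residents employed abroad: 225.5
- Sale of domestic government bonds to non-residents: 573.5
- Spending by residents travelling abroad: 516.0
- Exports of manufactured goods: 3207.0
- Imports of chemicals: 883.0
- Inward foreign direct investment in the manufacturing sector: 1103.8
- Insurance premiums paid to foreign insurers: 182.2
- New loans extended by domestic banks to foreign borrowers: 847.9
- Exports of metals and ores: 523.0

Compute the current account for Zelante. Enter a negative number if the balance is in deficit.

608.5

Goods: 727.2 + 523.0 - 883.0 + 3207.0 - 2930.6 - 786.3 = -142.7
Services: -182.2 + 322.2 + 454.3 + 293.2 + 540.1 - 516.0 = 911.6
Primary income: -385.9 + 225.5 = -160.4
Current account = (-142.7) + 911.6 + (-160.4) = 608.5
(Excluded from the current account — capital account: capital transfers received from emigrants 67.9; financial account: sale of domestic government bonds to non-residents 573.5, inward foreign direct investment in the manufacturing sector 1103.8, new loans extended by domestic banks to foreign borrowers 847.9.)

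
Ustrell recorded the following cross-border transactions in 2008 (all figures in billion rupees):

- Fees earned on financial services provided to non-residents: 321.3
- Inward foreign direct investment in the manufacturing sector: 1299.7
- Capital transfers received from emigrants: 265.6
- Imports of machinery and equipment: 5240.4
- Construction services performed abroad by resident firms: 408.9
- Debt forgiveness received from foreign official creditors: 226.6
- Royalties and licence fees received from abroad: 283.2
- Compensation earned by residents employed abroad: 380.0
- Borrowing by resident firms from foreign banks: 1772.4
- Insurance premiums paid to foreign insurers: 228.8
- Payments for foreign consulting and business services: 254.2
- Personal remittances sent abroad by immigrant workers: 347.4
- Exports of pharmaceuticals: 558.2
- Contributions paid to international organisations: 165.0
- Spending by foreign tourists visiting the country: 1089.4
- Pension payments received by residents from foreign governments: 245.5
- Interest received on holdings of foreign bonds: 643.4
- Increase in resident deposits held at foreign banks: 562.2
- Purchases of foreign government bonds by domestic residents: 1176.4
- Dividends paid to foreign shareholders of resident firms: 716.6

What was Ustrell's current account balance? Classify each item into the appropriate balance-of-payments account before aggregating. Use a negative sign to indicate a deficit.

Goods: -5240.4 + 558.2 = -4682.2
Services: -228.8 + 283.2 + 1089.4 + 321.3 - 254.2 + 408.9 = 1619.8
Primary income: -716.6 + 380.0 + 643.4 = 306.8
Secondary income: -347.4 - 165.0 + 245.5 = -266.9
Current account = (-4682.2) + 1619.8 + 306.8 + (-266.9) = -3022.5
(Excluded from the current account — financial account: inward foreign direct investment in the manufacturing sector 1299.7, borrowing by resident firms from foreign banks 1772.4, increase in resident deposits held at foreign banks 562.2, purchases of foreign government bonds by domestic residents 1176.4; capital account: capital transfers received from emigrants 265.6, debt forgiveness received from foreign official creditors 226.6.)

-3022.5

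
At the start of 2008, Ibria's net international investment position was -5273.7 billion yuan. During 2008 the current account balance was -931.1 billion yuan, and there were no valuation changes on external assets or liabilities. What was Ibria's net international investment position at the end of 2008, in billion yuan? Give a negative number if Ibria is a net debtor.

With no valuation effects, change in NIIP = current account = -931.1
End-of-year NIIP = -5273.7 + (-931.1) = -6204.8

-6204.8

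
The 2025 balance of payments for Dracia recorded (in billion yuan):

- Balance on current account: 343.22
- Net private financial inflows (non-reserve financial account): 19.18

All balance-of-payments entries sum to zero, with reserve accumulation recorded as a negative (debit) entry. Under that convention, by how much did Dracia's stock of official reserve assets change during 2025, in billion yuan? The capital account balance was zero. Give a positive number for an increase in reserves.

362.40

Official reserve transactions balance = -(343.22 + 19.18) = -362.40
An accumulation of reserves is recorded as a debit (negative entry), so the change in the stock of reserves is the negative of that balance.
Change in official reserves = -(-362.40) = 362.40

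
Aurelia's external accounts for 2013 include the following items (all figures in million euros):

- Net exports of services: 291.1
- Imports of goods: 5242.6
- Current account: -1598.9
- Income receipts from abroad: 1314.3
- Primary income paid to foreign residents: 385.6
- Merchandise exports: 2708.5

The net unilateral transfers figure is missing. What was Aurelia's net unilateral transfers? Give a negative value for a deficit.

Current account = goods balance + services balance + net primary income + net secondary income
Sum of the known components = -1314.3
Net unilateral transfers = CA - (known components) = -1598.9 - (-1314.3) = -284.6

-284.6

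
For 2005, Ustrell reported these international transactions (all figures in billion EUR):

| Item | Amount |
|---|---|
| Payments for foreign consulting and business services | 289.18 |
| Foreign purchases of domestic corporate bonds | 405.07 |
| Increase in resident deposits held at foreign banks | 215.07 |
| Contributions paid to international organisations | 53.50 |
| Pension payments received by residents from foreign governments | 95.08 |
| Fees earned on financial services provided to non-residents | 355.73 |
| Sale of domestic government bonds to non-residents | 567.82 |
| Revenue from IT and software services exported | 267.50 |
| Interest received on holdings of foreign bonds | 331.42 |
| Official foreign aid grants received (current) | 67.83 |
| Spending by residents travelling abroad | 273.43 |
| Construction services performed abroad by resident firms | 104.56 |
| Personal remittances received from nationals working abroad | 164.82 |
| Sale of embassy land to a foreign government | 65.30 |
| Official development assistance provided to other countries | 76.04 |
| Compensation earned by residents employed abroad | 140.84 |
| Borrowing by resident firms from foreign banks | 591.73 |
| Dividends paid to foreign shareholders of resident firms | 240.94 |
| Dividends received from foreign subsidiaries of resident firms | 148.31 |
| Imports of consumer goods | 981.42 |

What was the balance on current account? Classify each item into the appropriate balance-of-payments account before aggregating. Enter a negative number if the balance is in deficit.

-238.42

Goods: -981.42
Services: -273.43 + 267.50 + 104.56 + 355.73 - 289.18 = 165.18
Primary income: -240.94 + 140.84 + 331.42 + 148.31 = 379.63
Secondary income: 95.08 - 76.04 - 53.50 + 67.83 + 164.82 = 198.19
Current account = (-981.42) + 165.18 + 379.63 + 198.19 = -238.42
(Excluded from the current account — financial account: foreign purchases of domestic corporate bonds 405.07, increase in resident deposits held at foreign banks 215.07, sale of domestic government bonds to non-residents 567.82, borrowing by resident firms from foreign banks 591.73; capital account: sale of embassy land to a foreign government 65.30.)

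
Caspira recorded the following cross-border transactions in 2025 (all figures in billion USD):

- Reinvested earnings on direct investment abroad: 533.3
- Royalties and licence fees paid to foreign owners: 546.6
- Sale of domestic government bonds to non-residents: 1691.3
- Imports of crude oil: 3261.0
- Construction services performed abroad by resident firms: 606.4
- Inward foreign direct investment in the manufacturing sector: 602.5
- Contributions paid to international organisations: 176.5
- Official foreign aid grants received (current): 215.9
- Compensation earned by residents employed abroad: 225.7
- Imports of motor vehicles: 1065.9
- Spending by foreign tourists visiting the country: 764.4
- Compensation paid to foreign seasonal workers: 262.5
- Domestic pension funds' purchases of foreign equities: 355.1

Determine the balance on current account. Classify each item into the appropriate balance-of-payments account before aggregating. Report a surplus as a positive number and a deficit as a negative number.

Goods: -3261.0 - 1065.9 = -4326.9
Services: 764.4 - 546.6 + 606.4 = 824.2
Primary income: 225.7 - 262.5 + 533.3 = 496.5
Secondary income: 215.9 - 176.5 = 39.4
Current account = (-4326.9) + 824.2 + 496.5 + 39.4 = -2966.8
(Excluded from the current account — financial account: sale of domestic government bonds to non-residents 1691.3, inward foreign direct investment in the manufacturing sector 602.5, domestic pension funds' purchases of foreign equities 355.1.)

-2966.8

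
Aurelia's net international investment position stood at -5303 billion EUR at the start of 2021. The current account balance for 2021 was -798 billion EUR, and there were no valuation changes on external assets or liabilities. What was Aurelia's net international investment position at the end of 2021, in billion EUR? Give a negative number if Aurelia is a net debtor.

-6101

With no valuation effects, change in NIIP = current account = -798
End-of-year NIIP = -5303 + (-798) = -6101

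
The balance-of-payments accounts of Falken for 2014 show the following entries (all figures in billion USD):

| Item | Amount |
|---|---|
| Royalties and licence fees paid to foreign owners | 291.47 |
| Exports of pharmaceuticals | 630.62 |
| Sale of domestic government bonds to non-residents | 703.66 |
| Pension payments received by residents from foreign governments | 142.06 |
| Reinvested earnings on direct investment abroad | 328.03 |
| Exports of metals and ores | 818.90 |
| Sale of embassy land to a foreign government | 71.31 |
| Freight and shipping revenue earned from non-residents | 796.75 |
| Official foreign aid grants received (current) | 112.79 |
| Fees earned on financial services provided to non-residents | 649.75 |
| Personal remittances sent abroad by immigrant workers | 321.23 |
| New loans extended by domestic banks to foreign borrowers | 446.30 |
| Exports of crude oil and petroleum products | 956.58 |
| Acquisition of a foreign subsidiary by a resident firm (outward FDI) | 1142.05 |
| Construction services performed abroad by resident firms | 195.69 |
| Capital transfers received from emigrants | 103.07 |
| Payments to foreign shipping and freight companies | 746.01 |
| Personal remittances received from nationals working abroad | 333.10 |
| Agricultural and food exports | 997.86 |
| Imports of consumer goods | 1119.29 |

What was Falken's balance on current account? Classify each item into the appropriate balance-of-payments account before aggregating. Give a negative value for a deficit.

3484.13

Goods: 630.62 - 1119.29 + 997.86 + 956.58 + 818.90 = 2284.67
Services: -291.47 + 195.69 + 649.75 + 796.75 - 746.01 = 604.71
Primary income: 328.03
Secondary income: -321.23 + 112.79 + 333.10 + 142.06 = 266.72
Current account = 2284.67 + 604.71 + 328.03 + 266.72 = 3484.13
(Excluded from the current account — financial account: sale of domestic government bonds to non-residents 703.66, new loans extended by domestic banks to foreign borrowers 446.30, acquisition of a foreign subsidiary by a resident firm (outward FDI) 1142.05; capital account: sale of embassy land to a foreign government 71.31, capital transfers received from emigrants 103.07.)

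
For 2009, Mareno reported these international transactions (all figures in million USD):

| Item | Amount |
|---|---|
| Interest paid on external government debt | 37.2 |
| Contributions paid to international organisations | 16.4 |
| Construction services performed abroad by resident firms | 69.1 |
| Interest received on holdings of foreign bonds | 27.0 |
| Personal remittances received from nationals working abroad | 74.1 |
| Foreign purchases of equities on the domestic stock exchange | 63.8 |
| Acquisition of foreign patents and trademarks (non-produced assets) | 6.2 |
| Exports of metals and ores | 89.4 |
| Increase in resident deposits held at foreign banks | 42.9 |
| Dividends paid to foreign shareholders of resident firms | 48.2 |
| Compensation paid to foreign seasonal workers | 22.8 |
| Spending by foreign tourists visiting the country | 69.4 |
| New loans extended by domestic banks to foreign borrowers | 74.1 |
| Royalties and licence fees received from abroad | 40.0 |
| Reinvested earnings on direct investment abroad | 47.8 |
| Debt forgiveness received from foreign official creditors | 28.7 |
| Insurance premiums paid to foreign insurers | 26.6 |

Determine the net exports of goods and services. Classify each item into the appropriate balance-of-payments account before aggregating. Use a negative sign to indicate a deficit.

241.3

Goods: 89.4
Services: 40.0 + 69.4 + 69.1 - 26.6 = 151.9
Trade balance = 89.4 + 151.9 = 241.3
(Excluded from the trade balance — primary income: interest paid on external government debt 37.2, interest received on holdings of foreign bonds 27.0, dividends paid to foreign shareholders of resident firms 48.2, compensation paid to foreign seasonal workers 22.8, reinvested earnings on direct investment abroad 47.8; secondary income: contributions paid to international organisations 16.4, personal remittances received from nationals working abroad 74.1; financial account: foreign purchases of equities on the domestic stock exchange 63.8, increase in resident deposits held at foreign banks 42.9, new loans extended by domestic banks to foreign borrowers 74.1; capital account: acquisition of foreign patents and trademarks (non-produced assets) 6.2, debt forgiveness received from foreign official creditors 28.7.)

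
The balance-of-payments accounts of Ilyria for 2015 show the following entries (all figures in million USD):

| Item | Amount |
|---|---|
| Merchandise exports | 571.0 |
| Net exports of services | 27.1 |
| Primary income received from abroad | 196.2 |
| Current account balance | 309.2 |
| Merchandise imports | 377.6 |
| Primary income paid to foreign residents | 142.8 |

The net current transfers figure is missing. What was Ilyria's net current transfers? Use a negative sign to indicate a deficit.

Current account = goods balance + services balance + net primary income + net secondary income
Sum of the known components = 273.9
Net current transfers = CA - (known components) = 309.2 - 273.9 = 35.3

35.3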